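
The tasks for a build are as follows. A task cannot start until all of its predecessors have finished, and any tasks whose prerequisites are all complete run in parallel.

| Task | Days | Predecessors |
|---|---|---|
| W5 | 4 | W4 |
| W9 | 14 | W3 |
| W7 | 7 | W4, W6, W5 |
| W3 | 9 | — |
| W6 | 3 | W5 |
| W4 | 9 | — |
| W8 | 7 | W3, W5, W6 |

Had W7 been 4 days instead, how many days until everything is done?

23

The binding path is W4→W5→W6→W7 = 9+4+3+7 = 23; finish at 23 days.
W7 lies on that path, so at 4 days the path becomes 20 days.
The binding chain switches to W3→W9 = 9+14 = 23; finish 23 days.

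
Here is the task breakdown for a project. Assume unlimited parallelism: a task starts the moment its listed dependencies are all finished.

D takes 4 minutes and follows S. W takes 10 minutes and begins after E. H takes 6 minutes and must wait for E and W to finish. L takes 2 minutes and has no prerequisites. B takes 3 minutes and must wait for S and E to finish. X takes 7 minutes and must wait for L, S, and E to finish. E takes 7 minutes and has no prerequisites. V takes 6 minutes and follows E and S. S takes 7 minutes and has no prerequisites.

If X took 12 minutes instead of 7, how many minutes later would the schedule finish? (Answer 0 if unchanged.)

0

Actual critical path: E→W→H = 7+10+6 = 23 ⇒ 23 minutes.
X has 9 minutes of float (longest path through it is 14).
That remains the longest chain; total 23 minutes.
Change in finish: 23 − 23 = +0 minutes.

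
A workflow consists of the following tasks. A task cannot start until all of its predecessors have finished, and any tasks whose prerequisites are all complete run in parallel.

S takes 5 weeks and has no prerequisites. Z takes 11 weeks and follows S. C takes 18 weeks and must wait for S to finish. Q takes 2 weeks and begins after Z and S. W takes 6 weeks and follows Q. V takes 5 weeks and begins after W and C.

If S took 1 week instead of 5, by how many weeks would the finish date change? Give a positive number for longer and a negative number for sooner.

-4

Baseline: S→Z→Q→W→V = 5+11+2+6+5 = 29 → 29 weeks.
S lies on that path, so at 1 week the path becomes 25 weeks.
No other chain overtakes it, so the finish is 25 weeks.
Change in finish: 25 − 29 = -4 weeks.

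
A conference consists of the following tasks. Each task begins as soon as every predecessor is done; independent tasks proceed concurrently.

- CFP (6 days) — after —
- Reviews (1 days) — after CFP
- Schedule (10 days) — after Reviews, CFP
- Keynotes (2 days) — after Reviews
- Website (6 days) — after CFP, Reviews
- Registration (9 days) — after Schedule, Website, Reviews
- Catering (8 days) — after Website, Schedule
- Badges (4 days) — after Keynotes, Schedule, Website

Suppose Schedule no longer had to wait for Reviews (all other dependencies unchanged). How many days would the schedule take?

25

Original critical path: CFP→Reviews→Schedule→Registration = 6+1+10+9 = 26 ⇒ 26 days.
Without Reviews→Schedule, Schedule's earliest start moves from 7 to 6.
After: CFP→Schedule→Registration = 6+10+9 = 25 → 25 days.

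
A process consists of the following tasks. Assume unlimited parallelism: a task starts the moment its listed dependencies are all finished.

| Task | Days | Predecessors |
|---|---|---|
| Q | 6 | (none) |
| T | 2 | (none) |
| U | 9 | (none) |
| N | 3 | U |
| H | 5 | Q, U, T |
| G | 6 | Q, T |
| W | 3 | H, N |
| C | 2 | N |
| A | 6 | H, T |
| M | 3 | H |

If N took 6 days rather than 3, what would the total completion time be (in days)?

Critical path before the change: U→H→A = 9+5+6 = 20 giving 20 days.
The longest path through N is only 15 days, so N has float 5.
No other chain overtakes it, so the finish is 20 days.

20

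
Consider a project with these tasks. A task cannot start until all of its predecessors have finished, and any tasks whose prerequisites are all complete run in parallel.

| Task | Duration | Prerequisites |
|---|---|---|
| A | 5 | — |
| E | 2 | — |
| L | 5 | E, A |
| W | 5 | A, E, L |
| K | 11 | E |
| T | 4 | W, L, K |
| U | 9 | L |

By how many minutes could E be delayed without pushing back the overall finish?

2

A→L→W→T = 5+5+5+4 = 19 sets the makespan at 19 minutes.
Longest path through E: 17 minutes (earliest finish 2, latest finish 4).
Slack of E = 2 − 0 = 2 minutes.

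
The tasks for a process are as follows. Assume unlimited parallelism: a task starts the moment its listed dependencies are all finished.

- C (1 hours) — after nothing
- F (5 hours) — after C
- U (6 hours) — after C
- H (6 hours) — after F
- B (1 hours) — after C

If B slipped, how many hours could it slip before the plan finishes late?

C→F→H = 1+5+6 = 12 sets the makespan at 12 hours.
The longest chain containing B totals 2 hours.
Float = 12 − 2 = 10.

10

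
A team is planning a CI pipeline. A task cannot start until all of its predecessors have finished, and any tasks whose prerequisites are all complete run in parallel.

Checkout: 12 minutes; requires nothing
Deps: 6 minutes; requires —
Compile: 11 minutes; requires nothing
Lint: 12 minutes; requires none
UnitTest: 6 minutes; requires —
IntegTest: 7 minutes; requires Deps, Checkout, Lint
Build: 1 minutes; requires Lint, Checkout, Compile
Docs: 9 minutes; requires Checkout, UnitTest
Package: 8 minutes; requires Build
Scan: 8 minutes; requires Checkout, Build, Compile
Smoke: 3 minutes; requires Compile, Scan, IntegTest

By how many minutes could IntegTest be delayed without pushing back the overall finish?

Checkout→Build→Scan→Smoke = 12+1+8+3 = 24 sets the makespan at 24 minutes.
IntegTest finishes as early as 19 and must finish by 21.
So IntegTest can slip 21 − 19 = 2 minutes.

2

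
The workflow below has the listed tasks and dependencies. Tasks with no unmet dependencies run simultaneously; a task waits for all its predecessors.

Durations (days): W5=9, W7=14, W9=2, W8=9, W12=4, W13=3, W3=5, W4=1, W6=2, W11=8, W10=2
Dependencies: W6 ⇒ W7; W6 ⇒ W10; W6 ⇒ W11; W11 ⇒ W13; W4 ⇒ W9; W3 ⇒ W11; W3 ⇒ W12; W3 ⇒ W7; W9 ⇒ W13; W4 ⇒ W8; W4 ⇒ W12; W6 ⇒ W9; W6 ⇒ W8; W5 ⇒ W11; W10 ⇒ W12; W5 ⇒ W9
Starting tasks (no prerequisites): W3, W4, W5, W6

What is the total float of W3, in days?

1

The longest chain is W5→W11→W13 = 9+8+3 = 20; overall finish 20 days.
W3 finishes as early as 5 and must finish by 6.
Float = 20 − 19 = 1.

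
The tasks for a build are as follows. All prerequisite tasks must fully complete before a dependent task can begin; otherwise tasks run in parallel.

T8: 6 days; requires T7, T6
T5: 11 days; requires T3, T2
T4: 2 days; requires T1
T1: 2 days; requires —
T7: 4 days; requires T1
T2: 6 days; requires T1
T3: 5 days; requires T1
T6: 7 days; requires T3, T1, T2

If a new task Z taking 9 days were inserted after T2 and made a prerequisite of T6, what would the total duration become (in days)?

30

Originally the plan takes 21 days.
With Z inserted, T6 now waits for max(T3, T1, T2, Z).
New critical path: T1→T2→Z→T6→T8 = 2+6+9+7+6 = 30 ⇒ 30 days.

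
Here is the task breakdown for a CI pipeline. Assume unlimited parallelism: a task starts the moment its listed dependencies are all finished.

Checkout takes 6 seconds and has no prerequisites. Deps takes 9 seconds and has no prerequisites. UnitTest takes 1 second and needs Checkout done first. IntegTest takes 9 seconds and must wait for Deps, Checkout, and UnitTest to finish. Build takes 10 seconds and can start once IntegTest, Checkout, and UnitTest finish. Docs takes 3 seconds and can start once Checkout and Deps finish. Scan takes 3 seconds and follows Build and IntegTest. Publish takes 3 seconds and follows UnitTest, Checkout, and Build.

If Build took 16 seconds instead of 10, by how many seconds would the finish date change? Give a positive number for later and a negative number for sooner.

Actual critical path: Deps→IntegTest→Build→Scan = 9+9+10+3 = 31 ⇒ 31 seconds.
Build is on the critical path; changing it to 16 makes that path 37 seconds.
The critical path is still Deps→IntegTest→Build→Scan; finish is now 37 seconds.
Change in finish: 37 − 31 = +6 seconds.

6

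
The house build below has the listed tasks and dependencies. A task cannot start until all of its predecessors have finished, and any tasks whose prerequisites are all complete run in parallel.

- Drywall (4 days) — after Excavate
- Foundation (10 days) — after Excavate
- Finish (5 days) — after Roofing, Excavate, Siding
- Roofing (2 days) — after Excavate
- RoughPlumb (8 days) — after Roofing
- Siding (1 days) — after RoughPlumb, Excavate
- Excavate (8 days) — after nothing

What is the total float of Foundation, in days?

6

Excavate→Roofing→RoughPlumb→Siding→Finish = 8+2+8+1+5 = 24 sets the makespan at 24 days.
The longest chain containing Foundation totals 18 days.
So Foundation can slip 24 − 18 = 6 days.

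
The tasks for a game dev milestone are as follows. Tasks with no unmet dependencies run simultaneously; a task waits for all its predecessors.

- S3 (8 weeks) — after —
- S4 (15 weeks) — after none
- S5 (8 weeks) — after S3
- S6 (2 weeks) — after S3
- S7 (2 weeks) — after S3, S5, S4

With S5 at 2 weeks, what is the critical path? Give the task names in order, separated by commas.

S4, S7

Actual critical path: S3→S5→S7 = 8+8+2 = 18 ⇒ 18 weeks.
S5 is on the critical path; changing it to 2 makes that path 12 weeks.
Now S4→S7 = 15+2 = 17 is longest, so the finish becomes 17 weeks.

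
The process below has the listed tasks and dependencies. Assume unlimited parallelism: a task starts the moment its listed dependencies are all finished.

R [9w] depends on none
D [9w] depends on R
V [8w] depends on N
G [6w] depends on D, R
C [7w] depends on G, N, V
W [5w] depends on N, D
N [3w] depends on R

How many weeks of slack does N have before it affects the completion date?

4

Critical path: R→D→G→C = 9+9+6+7 = 31, so the finish is 31 weeks.
Longest path through N: 27 weeks (earliest finish 12, latest finish 16).
Slack of N = 13 − 9 = 4 weeks.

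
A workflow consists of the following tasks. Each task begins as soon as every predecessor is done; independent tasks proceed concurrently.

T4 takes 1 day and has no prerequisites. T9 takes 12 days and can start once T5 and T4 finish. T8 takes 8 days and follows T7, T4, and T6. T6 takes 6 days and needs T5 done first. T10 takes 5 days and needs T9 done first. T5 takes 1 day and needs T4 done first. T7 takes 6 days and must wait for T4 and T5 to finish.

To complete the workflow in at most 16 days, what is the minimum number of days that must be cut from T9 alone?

3

Current finish: 19 days; target: 16.
T9 is on every critical path, so each day cut from T9 cuts the finish by one (this holds down to a finish of 16).
Need 19 − 16 = 3 days off T9 → T9 becomes 9 days, finish becomes 16.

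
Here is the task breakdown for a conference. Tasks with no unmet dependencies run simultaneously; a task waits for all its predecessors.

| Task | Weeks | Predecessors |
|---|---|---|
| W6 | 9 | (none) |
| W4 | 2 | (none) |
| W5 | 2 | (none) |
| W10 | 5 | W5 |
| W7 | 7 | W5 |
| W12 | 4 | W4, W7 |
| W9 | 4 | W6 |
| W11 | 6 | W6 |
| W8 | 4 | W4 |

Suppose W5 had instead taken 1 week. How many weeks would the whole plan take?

As given, the longest chain is W6→W11 = 9+6 = 15, so the finish is 15 weeks.
The longest path through W5 is only 13 weeks, so W5 has float 2.
No other chain overtakes it, so the finish is 15 weeks.

15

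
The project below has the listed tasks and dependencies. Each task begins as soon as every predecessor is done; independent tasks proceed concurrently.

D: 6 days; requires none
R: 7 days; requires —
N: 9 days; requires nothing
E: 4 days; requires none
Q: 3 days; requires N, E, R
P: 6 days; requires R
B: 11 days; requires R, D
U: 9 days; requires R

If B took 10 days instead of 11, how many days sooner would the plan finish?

1

Critical path before the change: R→B = 7+11 = 18 giving 18 days.
B is on the critical path; changing it to 10 makes that path 17 days.
The critical path is still R→B; finish is now 17 days.
Change in finish: 17 − 18 = -1 days.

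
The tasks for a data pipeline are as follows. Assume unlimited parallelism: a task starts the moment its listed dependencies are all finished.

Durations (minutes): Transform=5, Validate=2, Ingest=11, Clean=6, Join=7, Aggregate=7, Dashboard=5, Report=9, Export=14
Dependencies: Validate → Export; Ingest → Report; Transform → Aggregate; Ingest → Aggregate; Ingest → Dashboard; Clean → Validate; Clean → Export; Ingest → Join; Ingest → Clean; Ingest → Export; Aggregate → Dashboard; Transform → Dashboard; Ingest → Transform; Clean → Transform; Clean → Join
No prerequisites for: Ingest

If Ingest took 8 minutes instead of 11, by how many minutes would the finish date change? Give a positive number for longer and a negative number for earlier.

-3

The binding path is Ingest→Clean→Transform→Aggregate→Dashboard = 11+6+5+7+5 = 34; finish at 34 minutes.
Since Ingest is critical, the -3 change carries straight to that chain (now 31 minutes).
No other chain overtakes it, so the finish is 31 minutes.
Change in finish: 31 − 34 = -3 minutes.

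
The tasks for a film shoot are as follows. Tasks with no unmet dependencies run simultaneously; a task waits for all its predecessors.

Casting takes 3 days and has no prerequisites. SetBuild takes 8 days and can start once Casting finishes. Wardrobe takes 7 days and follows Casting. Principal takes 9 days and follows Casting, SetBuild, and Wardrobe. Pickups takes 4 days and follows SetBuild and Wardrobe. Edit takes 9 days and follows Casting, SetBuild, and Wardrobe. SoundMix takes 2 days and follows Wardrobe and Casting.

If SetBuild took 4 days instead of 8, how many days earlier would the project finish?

Critical path before the change: Casting→SetBuild→Principal = 3+8+9 = 20 giving 20 days.
Since SetBuild is critical, the -4 change carries straight to that chain (now 16 days).
Now Casting→Wardrobe→Principal = 3+7+9 = 19 is longest, so the finish becomes 19 days.
Change in finish: 19 − 20 = -1 days.

1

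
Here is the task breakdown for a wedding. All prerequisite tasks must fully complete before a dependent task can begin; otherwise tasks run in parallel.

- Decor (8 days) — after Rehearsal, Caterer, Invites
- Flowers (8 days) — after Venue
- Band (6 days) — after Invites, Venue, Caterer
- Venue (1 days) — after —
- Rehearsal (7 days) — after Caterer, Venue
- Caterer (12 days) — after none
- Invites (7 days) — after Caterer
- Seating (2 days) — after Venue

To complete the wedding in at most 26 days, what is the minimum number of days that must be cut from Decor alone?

Current finish: 27 days; target: 26.
Decor is on every critical path, so each day cut from Decor cuts the finish by one (this holds down to a finish of 25).
Need 27 − 26 = 1 day off Decor → Decor becomes 7 days, finish becomes 26.

1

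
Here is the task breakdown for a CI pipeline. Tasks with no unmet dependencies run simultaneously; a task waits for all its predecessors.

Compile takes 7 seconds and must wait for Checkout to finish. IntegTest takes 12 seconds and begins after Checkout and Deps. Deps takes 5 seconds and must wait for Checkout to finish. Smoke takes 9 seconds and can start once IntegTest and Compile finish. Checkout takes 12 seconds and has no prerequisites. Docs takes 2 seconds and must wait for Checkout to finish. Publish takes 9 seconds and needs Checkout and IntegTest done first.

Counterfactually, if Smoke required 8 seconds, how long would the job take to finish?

Baseline: Checkout→Deps→IntegTest→Smoke = 12+5+12+9 = 38 → 38 seconds.
Since Smoke is critical, the -1 change carries straight to that chain (now 37 seconds).
The binding chain switches to Checkout→Deps→IntegTest→Publish = 12+5+12+9 = 38; finish 38 seconds.

38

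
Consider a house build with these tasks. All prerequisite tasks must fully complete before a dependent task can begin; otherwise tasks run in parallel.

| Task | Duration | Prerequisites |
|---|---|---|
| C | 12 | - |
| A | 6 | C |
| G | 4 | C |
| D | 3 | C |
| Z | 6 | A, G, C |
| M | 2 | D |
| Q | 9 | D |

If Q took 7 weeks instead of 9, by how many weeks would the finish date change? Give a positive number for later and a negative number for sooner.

0

Baseline: C→D→Q = 12+3+9 = 24 → 24 weeks.
Since Q is critical, the -2 change carries straight to that chain (now 22 weeks).
New critical path: C→A→Z = 12+6+6 = 24 ⇒ 24 weeks.
Change in finish: 24 − 24 = +0 weeks.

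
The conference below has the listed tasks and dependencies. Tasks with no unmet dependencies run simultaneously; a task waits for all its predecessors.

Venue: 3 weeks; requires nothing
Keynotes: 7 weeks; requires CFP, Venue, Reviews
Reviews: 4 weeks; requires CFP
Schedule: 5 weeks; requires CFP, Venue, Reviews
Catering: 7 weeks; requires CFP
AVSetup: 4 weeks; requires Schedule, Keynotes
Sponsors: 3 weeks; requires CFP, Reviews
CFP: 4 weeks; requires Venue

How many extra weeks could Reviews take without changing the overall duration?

0

Venue→CFP→Reviews→Keynotes→AVSetup = 3+4+4+7+4 = 22 sets the makespan at 22 weeks.
Reviews finishes as early as 11 and must finish by 11.
So Reviews can slip 11 − 11 = 0 weeks.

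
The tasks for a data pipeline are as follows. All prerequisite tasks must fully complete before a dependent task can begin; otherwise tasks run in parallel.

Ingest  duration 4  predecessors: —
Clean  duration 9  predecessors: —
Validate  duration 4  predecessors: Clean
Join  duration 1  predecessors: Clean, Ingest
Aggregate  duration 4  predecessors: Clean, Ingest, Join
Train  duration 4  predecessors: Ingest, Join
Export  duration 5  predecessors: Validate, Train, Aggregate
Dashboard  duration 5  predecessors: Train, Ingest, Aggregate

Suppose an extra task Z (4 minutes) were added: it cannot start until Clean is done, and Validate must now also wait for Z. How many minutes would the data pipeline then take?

22

Originally the data pipeline takes 19 minutes.
With Z inserted, Validate now waits for max(Clean, Z).
New critical path: Clean→Z→Validate→Export = 9+4+4+5 = 22 ⇒ 22 minutes.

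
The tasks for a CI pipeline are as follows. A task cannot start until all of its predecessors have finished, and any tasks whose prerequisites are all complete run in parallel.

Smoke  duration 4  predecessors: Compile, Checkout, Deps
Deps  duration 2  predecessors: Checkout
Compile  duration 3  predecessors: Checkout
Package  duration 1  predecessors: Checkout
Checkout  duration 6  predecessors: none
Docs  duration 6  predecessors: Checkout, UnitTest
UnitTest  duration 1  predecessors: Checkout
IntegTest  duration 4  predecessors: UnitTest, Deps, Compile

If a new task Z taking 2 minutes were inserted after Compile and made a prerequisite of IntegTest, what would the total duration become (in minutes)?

15

Originally the plan takes 13 minutes.
With Z inserted, IntegTest now waits for max(UnitTest, Deps, Compile, Z).
New critical path: Checkout→Compile→Z→IntegTest = 6+3+2+4 = 15 ⇒ 15 minutes.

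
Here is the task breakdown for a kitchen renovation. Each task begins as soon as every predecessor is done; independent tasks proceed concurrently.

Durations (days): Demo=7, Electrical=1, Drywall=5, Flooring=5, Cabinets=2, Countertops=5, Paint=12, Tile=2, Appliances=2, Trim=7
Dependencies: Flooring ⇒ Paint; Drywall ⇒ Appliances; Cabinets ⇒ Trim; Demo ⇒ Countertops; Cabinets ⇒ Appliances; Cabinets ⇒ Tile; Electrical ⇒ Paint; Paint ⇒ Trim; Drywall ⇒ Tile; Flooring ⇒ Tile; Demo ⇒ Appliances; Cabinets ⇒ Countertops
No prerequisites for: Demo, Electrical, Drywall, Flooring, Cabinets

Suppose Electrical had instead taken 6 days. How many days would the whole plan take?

25

Critical path before the change: Flooring→Paint→Trim = 5+12+7 = 24 giving 24 days.
Electrical is off the critical path — its longest chain is 20 days, giving 4 of slack.
New critical path: Electrical→Paint→Trim = 6+12+7 = 25 ⇒ 25 days.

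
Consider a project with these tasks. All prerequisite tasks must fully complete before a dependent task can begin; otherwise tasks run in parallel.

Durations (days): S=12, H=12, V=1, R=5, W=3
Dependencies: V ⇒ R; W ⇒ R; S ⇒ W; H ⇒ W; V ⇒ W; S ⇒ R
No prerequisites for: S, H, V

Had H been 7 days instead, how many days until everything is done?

Actual critical path: H→W→R = 12+3+5 = 20 ⇒ 20 days.
H lies on that path, so at 7 days the path becomes 15 days.
The binding chain switches to S→W→R = 12+3+5 = 20; finish 20 days.

20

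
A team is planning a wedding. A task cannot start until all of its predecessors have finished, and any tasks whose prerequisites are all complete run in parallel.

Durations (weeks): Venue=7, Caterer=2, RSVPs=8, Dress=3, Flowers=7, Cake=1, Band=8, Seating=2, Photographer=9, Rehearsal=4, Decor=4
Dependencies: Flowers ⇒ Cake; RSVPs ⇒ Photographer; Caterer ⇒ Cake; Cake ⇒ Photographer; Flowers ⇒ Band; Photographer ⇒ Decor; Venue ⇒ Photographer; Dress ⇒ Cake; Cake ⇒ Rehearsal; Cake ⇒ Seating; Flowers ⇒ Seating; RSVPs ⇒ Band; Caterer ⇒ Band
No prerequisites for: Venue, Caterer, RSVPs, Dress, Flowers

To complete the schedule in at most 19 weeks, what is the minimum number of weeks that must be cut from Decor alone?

2

Current finish: 21 weeks; target: 19.
Decor is on every critical path, so each week cut from Decor cuts the finish by one (this holds down to a finish of 18).
Need 21 − 19 = 2 weeks off Decor → Decor becomes 2 weeks, finish becomes 19.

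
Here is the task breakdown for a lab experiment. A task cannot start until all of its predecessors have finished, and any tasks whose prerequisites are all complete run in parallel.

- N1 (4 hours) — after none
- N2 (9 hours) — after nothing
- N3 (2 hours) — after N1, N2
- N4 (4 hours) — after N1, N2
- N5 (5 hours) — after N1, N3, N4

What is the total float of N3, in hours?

Critical path: N2→N4→N5 = 9+4+5 = 18, so the finish is 18 hours.
N3 finishes as early as 11 and must finish by 13.
Slack of N3 = 11 − 9 = 2 hours.

2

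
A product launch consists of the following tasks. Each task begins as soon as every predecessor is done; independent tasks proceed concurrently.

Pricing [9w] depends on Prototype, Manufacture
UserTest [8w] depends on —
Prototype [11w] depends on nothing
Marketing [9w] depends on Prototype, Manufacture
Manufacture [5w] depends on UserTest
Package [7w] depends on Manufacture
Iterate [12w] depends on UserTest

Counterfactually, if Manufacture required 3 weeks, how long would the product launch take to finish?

20

Baseline: UserTest→Manufacture→Pricing = 8+5+9 = 22 → 22 weeks.
Manufacture lies on that path, so at 3 weeks the path becomes 20 weeks.
Now Prototype→Pricing = 11+9 = 20 is longest, so the finish becomes 20 weeks.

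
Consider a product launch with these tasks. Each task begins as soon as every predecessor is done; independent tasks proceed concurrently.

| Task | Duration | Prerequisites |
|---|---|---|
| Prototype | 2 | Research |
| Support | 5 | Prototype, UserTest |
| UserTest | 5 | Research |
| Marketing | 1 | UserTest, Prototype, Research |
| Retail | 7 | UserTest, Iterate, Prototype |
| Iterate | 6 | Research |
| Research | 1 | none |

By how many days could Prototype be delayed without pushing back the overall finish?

4

Critical path: Research→Iterate→Retail = 1+6+7 = 14, so the finish is 14 days.
Prototype finishes as early as 3 and must finish by 7.
Float = 14 − 10 = 4.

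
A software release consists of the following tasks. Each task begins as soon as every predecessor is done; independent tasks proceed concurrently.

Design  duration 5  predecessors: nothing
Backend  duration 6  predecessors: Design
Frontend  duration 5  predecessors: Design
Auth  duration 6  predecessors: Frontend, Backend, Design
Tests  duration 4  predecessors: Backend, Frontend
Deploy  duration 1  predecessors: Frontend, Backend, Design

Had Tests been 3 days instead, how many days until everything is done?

17

The binding path is Design→Backend→Auth = 5+6+6 = 17; finish at 17 days.
The longest path through Tests is only 15 days, so Tests has float 2.
The critical path is still Design→Backend→Auth; finish is now 17 days.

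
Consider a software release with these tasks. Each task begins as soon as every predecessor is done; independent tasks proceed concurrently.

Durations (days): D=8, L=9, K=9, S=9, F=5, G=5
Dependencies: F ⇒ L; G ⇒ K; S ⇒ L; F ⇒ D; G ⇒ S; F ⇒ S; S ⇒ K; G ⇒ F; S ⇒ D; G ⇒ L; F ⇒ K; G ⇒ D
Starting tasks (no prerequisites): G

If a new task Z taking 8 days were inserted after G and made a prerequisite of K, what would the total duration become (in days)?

Originally the software release takes 28 days.
With Z inserted, K now waits for max(F, G, S, Z).
New critical path: G→F→S→L = 5+5+9+9 = 28 ⇒ 28 days.

28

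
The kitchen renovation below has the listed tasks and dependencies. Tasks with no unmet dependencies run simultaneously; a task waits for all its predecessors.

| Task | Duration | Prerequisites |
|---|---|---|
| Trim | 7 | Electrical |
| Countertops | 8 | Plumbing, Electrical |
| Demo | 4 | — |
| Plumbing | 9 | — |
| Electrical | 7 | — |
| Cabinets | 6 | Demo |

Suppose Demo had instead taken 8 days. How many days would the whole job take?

As given, the longest chain is Plumbing→Countertops = 9+8 = 17, so the finish is 17 days.
Demo is off the critical path — its longest chain is 10 days, giving 7 of slack.
That remains the longest chain; total 17 days.

17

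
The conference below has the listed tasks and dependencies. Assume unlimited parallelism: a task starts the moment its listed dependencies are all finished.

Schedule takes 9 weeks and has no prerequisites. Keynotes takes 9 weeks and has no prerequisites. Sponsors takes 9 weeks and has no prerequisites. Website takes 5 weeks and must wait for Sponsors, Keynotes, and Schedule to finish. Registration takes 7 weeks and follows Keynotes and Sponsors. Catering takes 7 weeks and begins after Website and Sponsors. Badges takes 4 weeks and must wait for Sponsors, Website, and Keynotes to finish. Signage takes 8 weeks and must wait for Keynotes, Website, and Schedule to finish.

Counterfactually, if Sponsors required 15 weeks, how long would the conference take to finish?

Baseline: Sponsors→Website→Signage = 9+5+8 = 22 → 22 weeks.
Sponsors is on the critical path; changing it to 15 makes that path 28 weeks.
The critical path is still Sponsors→Website→Signage; finish is now 28 weeks.

28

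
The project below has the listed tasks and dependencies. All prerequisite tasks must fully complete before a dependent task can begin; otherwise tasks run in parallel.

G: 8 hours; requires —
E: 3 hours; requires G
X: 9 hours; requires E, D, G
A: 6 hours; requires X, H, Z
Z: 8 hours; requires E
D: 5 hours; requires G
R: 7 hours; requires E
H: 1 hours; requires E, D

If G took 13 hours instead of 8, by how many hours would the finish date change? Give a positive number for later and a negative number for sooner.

5

Baseline: G→D→X→A = 8+5+9+6 = 28 → 28 hours.
G lies on that path, so at 13 hours the path becomes 33 hours.
The critical path is still G→D→X→A; finish is now 33 hours.
Change in finish: 33 − 28 = +5 hours.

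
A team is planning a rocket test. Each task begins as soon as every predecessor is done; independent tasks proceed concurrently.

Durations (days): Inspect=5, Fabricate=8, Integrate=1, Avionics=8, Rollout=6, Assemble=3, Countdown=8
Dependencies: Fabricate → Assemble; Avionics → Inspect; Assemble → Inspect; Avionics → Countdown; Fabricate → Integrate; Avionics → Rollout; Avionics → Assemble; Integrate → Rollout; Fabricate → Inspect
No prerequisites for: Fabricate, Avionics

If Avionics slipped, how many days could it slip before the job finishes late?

0

Critical path: Fabricate→Assemble→Inspect = 8+3+5 = 16, so the finish is 16 days.
Avionics finishes as early as 8 and must finish by 8.
So Avionics can slip 8 − 8 = 0 days.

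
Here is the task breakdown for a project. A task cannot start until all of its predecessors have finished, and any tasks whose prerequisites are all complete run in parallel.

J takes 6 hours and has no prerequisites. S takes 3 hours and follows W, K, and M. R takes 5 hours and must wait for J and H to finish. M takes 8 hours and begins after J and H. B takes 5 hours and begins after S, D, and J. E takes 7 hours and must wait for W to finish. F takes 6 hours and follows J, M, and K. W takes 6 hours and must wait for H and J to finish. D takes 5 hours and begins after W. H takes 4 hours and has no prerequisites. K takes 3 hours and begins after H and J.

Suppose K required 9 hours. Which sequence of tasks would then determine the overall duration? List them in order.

J, K, S, B

Actual critical path: J→M→S→B = 6+8+3+5 = 22 ⇒ 22 hours.
The longest path through K is only 17 hours, so K has float 5.
Now J→K→S→B = 6+9+3+5 = 23 is longest, so the finish becomes 23 hours.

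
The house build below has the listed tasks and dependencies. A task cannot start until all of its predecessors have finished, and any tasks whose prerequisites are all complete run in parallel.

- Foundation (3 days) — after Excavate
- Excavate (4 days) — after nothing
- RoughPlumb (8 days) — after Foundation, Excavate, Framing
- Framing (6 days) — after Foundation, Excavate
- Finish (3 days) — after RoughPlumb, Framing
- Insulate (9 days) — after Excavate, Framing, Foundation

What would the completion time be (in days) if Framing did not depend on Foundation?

Before: longest chain Excavate→Foundation→Framing→RoughPlumb→Finish = 4+3+6+8+3 = 24, finish 24.
Without Foundation→Framing, Framing's earliest start moves from 7 to 4.
New critical path: Excavate→Framing→RoughPlumb→Finish = 4+6+8+3 = 21 ⇒ 21 days.

21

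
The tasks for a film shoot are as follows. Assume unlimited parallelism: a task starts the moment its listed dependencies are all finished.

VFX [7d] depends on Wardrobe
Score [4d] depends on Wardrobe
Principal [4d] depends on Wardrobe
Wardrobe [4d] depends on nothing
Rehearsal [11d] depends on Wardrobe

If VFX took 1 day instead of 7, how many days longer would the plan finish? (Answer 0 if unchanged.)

0

Baseline: Wardrobe→Rehearsal = 4+11 = 15 → 15 days.
VFX has 4 days of float (longest path through it is 11).
The critical path is still Wardrobe→Rehearsal; finish is now 15 days.
Change in finish: 15 − 15 = +0 days.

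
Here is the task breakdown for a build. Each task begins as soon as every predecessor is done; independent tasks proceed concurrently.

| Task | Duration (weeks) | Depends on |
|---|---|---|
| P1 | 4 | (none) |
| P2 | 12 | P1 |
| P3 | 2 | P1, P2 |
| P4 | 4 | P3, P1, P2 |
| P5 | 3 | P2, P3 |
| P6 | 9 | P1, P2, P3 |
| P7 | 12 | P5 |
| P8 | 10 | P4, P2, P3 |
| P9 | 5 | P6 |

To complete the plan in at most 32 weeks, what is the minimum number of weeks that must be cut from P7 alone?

Current finish: 33 weeks; target: 32.
P7 is on every critical path, so each week cut from P7 cuts the finish by one (this holds down to a finish of 32).
Need 33 − 32 = 1 week off P7 → P7 becomes 11 weeks, finish becomes 32.

1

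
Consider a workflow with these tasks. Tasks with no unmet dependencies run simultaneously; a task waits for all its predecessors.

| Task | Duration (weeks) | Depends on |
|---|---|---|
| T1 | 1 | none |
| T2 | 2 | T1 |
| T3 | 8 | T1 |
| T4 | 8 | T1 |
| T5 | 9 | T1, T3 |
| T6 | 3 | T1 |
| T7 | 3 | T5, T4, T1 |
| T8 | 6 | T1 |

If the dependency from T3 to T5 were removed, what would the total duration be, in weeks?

13

With the dependency in place, T1→T3→T5→T7 = 1+8+9+3 = 21 sets the finish at 21 weeks.
Without T3→T5, T5's earliest start moves from 9 to 1.
After: T1→T5→T7 = 1+9+3 = 13 → 13 weeks.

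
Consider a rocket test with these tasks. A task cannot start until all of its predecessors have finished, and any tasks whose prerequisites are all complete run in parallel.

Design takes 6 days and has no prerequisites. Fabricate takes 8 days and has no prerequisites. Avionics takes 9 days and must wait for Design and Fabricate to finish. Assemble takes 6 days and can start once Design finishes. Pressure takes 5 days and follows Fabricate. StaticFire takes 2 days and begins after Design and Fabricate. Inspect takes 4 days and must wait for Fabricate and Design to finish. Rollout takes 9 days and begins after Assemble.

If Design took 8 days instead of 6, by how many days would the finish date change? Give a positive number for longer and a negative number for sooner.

2

Critical path before the change: Design→Assemble→Rollout = 6+6+9 = 21 giving 21 days.
Design lies on that path, so at 8 days the path becomes 23 days.
That remains the longest chain; total 23 days.
Change in finish: 23 − 21 = +2 days.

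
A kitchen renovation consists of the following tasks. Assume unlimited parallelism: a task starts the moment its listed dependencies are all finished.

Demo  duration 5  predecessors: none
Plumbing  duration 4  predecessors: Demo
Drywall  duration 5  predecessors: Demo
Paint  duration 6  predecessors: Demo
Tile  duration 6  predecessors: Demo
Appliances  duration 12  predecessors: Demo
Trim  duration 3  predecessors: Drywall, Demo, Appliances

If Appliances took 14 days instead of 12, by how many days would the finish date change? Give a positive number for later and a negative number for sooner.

The binding path is Demo→Appliances→Trim = 5+12+3 = 20; finish at 20 days.
Appliances is on the critical path; changing it to 14 makes that path 22 days.
No other chain overtakes it, so the finish is 22 days.
Change in finish: 22 − 20 = +2 days.

2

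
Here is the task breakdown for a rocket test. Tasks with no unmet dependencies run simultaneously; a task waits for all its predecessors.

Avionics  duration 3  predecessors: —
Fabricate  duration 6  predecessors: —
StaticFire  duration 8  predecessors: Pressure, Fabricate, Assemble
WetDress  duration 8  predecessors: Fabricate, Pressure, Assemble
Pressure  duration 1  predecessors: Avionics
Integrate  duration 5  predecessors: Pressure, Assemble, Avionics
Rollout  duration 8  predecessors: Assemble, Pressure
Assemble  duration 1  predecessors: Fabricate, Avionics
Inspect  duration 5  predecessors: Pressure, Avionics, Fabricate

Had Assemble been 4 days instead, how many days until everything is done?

Critical path before the change: Fabricate→Assemble→WetDress = 6+1+8 = 15 giving 15 days.
Assemble is on the critical path; changing it to 4 makes that path 18 days.
The critical path is still Fabricate→Assemble→WetDress; finish is now 18 days.

18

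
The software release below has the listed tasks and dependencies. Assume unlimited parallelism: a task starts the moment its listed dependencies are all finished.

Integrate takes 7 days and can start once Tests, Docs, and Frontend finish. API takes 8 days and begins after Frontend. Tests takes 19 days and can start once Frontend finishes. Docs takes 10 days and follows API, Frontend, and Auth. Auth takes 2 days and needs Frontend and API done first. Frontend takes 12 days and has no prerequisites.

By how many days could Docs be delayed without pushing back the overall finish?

0

Frontend→API→Auth→Docs→Integrate = 12+8+2+10+7 = 39 sets the makespan at 39 days.
The longest chain containing Docs totals 39 days.
Float = 39 − 39 = 0.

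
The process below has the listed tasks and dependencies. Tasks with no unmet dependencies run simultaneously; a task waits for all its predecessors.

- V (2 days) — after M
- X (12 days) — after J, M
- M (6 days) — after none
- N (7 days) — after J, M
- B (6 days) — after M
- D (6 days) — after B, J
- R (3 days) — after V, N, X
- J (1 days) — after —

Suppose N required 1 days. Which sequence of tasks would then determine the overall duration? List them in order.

Critical path before the change: M→X→R = 6+12+3 = 21 giving 21 days.
N is off the critical path — its longest chain is 16 days, giving 5 of slack.
The critical path is still M→X→R; finish is now 21 days.

M, X, R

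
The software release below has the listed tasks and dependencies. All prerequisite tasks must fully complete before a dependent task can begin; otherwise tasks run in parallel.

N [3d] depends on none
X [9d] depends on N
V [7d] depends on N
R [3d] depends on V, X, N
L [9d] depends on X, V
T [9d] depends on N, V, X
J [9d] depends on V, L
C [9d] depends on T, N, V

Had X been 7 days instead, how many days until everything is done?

28

The binding path is N→X→L→J = 3+9+9+9 = 30; finish at 30 days.
Since X is critical, the -2 change carries straight to that chain (now 28 days).
That remains the longest chain; total 28 days.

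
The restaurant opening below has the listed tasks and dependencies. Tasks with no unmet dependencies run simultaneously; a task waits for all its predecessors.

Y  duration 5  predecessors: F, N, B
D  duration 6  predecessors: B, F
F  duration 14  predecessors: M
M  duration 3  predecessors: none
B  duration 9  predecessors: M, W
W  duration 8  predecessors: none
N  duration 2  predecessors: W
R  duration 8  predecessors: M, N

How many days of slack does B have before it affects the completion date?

M→F→D = 3+14+6 = 23 sets the makespan at 23 days.
Longest path through B: 23 days (earliest finish 17, latest finish 17).
Slack of B = 8 − 8 = 0 days.

0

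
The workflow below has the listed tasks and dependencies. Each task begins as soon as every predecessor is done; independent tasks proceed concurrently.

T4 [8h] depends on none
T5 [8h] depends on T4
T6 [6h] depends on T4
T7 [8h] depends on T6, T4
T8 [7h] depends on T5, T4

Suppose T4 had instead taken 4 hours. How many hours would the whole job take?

Actual critical path: T4→T5→T8 = 8+8+7 = 23 ⇒ 23 hours.
T4 is on the critical path; changing it to 4 makes that path 19 hours.
No other chain overtakes it, so the finish is 19 hours.

19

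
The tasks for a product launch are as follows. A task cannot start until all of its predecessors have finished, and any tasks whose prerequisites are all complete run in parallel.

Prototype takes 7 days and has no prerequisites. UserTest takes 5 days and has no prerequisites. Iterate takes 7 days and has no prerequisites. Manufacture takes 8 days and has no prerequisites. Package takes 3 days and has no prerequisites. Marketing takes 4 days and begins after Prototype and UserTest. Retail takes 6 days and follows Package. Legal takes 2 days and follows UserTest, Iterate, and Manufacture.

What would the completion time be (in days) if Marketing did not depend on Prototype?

10

Before: longest chain Prototype→Marketing = 7+4 = 11, finish 11.
Without Prototype→Marketing, Marketing's earliest start moves from 7 to 5.
The longest chain is now Manufacture→Legal = 8+2 = 10, so the plan takes 10 days.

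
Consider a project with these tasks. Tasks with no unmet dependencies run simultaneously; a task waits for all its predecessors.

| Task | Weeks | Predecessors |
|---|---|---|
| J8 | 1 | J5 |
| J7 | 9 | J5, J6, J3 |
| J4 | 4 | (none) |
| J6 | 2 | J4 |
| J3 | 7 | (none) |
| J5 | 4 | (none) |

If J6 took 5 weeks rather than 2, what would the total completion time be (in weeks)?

The binding path is J3→J7 = 7+9 = 16; finish at 16 weeks.
J6 has 1 week of float (longest path through it is 15).
The binding chain switches to J4→J6→J7 = 4+5+9 = 18; finish 18 weeks.

18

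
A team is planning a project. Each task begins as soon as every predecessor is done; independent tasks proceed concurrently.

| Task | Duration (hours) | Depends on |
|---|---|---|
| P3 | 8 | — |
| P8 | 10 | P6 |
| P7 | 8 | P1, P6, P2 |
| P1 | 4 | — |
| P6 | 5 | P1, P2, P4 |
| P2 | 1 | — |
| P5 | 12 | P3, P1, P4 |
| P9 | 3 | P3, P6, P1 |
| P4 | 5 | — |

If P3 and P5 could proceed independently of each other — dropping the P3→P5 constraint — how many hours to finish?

20

Original critical path: P3→P5 = 8+12 = 20 ⇒ 20 hours.
Without P3→P5, P5's earliest start moves from 8 to 5.
The longest chain is now P4→P6→P8 = 5+5+10 = 20, so the plan takes 20 hours.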